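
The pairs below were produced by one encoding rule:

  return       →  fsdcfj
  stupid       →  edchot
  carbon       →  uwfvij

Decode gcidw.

r(17)→f(5) and e(4)→s(18) fit y≡25x+22 (mod 26); the inverse of 25 mod 26 is 25. Each letter's alphabet position (a=0..z=25) is mapped through 25·x+22 mod 26 — an affine cipher.
Reversing it on gcidw: g(6)→25·(6−22)≡16=q; c(2)→25·(2−22)≡20=u; i(8)→25·(8−22)≡14=o; d(3)→25·(3−22)≡19=t; w(22)→25·(22−22)≡0=a (all mod 26).

quota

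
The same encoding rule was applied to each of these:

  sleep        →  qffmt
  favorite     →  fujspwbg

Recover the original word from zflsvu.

The output letters match the input read backwards, each shifted +1: sleep reversed is peels. The word is reversed, then every letter is shifted forward by 1.
Undoing it on zflsvu: shift back: z−1=y, f−1=e, l−1=k, s−1=r, v−1=u, u−1=t → yekrut; then reverse → turkey.

turkey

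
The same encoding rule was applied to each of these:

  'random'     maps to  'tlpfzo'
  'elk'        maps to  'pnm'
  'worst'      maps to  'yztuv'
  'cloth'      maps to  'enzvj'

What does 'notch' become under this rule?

The shift depends on letter class: consonant r→t is +2, but vowel a→l is +11. Vowels shift forward by 11 and consonants shift forward by 2.
For notch: n(cons)+2=p, o(vowel)+11=z, t(cons)+2=v, c(cons)+2=e, h(cons)+2=j.

pzvej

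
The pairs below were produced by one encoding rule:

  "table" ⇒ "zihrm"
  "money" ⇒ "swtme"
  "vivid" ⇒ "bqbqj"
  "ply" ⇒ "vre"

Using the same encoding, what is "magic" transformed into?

The shift depends on letter class: consonant t→z is +6, but vowel a→i is +8. Vowels shift forward by 8 and consonants shift forward by 6.
On magic: m(cons)+6=s, a(vowel)+8=i, g(cons)+6=m, i(vowel)+8=q, c(cons)+6=i.

simqi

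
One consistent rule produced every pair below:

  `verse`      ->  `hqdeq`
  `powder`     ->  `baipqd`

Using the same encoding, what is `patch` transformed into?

Compare letters: v→h is +12, e→q is +12, r→d is +12 — a constant shift. Every letter moves 12 places later in the alphabet, wrapping around z→a.
For patch: p+12=b, a+12=m, t+12=f, c+12=o, h+12=t.

bmfot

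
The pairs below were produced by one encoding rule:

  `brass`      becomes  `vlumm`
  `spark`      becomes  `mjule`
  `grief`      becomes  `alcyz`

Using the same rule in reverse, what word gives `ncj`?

Compare letters: b→v is +20, r→l is +20, a→u is +20 — a constant shift. Every letter moves 20 places later in the alphabet, wrapping around z→a.
Decoding ncj: n−20=t, c−20=i, j−20=p.

tip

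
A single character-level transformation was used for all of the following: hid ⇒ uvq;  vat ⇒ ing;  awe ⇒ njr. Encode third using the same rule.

Compare letters: h→u is +13, i→v is +13, d→q is +13 — a constant shift. Each letter is shifted forward by 13 in the alphabet (a Caesar shift of +13).
On third: t+13=g, h+13=u, i+13=v, r+13=e, d+13=q.

guveq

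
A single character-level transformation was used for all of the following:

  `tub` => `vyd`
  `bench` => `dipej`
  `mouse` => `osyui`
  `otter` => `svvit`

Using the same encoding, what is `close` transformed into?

ensui

The shift depends on letter class: consonant t→v is +2, but vowel u→y is +4. Vowels shift forward by 4 and consonants shift forward by 2.
For close: c(cons)+2=e, l(cons)+2=n, o(vowel)+4=s, s(cons)+2=u, e(vowel)+4=i.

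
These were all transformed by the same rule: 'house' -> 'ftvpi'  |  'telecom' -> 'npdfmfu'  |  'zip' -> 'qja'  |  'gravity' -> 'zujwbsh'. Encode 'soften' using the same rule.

The output letters match the input read backwards, each shifted +1: house reversed is esuoh. Two steps: reverse the string, then apply a Caesar shift of +1.
On soften: reverse → netfos; then shift: n+1=o, e+1=f, t+1=u, f+1=g, o+1=p, s+1=t.

ofugpt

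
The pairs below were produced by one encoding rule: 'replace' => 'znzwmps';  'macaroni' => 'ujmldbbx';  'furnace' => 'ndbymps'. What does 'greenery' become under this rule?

oaopzrfn

In replace: r→z is +8, e→n is +9, p→z is +10, l→w is +11 — the shift increases by 1 each position. Each letter shifts forward by (position + 8), i.e. 8, 9, 10, … — the shift grows by one for each successive letter.
For greenery: g+8=o, r+9=a, e+10=o, e+11=p, n+12=z, e+13=r, r+14=f, y+15=n.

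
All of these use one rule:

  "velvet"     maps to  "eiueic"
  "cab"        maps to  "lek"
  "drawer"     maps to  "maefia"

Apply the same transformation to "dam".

The rule splits by letter class: vowels +4, consonants +9.
On dam: d(cons)+9=m, a(vowel)+4=e, m(cons)+9=v.

mev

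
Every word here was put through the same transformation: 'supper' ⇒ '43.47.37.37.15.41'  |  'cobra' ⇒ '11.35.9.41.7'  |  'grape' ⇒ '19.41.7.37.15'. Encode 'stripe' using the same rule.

With a=1..z=26, the number is 2·pos + 5.
On stripe: s=19→43, t=20→45, r=18→41, i=9→23, p=16→37, e=5→15.

43.45.41.23.37.15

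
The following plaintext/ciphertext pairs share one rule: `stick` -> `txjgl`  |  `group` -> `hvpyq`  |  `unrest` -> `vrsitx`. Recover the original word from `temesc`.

salary

Shifts by position in stick: pos 0: s→t (+1), pos 1: t→x (+4), pos 2: i→j (+1), pos 3: c→g (+4) — repeating every 2. A repeating key of period 2 is used — shifts +1, +4 over and over.
Decoding temesc: t−1=s, e−4=a, m−1=l, e−4=a, s−1=r, c−4=y.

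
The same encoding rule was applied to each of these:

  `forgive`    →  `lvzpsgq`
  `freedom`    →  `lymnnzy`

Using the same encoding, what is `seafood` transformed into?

ylioyzp

In forgive: f→l is +6, o→v is +7, r→z is +8, g→p is +9 — the shift increases by 1 each position. The shift increases by 1 at each position, starting from +6: 6, 7, 8, ….
Applying it to seafood: s+6=y, e+7=l, a+8=i, f+9=o, o+10=y, o+11=z, d+12=p.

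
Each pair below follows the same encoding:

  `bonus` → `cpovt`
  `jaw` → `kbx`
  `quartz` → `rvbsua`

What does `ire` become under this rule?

Compare letters: b→c is +1, o→p is +1, n→o is +1 — a constant shift. It's a constant shift of +1 (ROT1).
Applying it to ire: i+1=j, r+1=s, e+1=f.

jsf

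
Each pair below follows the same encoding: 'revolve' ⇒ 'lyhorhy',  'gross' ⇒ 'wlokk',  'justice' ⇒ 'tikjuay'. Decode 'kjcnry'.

r(17)→l(11) and e(4)→y(24) fit y≡25x+2 (mod 26); the inverse of 25 mod 26 is 25. This is an affine cipher: with a=0,…,z=25, each position x becomes (25x+2) mod 26.
Reversing it on kjcnry: k(10)→25·(10−2)≡18=s; j(9)→25·(9−2)≡19=t; c(2)→25·(2−2)≡0=a; n(13)→25·(13−2)≡15=p; r(17)→25·(17−2)≡11=l; y(24)→25·(24−2)≡4=e (all mod 26).

staple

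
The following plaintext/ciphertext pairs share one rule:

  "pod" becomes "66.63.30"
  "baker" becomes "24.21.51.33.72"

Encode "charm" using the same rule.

With a=1..z=26, the number is 3·pos + 18.
On charm: c=3→27, h=8→42, a=1→21, r=18→72, m=13→57.

27.42.21.72.57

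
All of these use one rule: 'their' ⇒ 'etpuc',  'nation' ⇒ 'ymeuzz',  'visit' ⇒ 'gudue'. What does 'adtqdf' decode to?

The shifts repeat in a cycle of length 2: positions 0,1,… shift by +11, +12, then the pattern repeats.
Decoding adtqdf: a−11=p, d−12=r, t−11=i, q−12=e, d−11=s, f−12=t.

priest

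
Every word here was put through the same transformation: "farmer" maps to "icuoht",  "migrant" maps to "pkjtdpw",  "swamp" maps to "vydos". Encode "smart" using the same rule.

Shifts by position in farmer: pos 0: f→i (+3), pos 1: a→c (+2), pos 2: r→u (+3), pos 3: m→o (+2) — repeating every 2. The shifts repeat in a cycle of length 2: positions 0,1,… shift by +3, +2, then the pattern repeats.
On smart: s+3=v, m+2=o, a+3=d, r+2=t, t+3=w.

vodtw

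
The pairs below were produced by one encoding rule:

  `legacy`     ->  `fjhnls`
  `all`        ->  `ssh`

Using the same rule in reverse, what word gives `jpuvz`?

Two steps: reverse the string, then apply a Caesar shift of +7.
Reversing it on jpuvz: shift back: j−7=c, p−7=i, u−7=n, v−7=o, z−7=s → cinos; then reverse → sonic.

sonic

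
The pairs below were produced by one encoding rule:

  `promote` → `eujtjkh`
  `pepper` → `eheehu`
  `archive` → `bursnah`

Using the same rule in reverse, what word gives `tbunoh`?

marine

p(15)→e(4) and r(17)→u(20) fit y≡21x+1 (mod 26); the inverse of 21 mod 26 is 5. Each letter's alphabet position (a=0..z=25) is mapped through 21·x+1 mod 26 — an affine cipher.
Decoding tbunoh: t(19)→5·(19−1)≡12=m; b(1)→5·(1−1)≡0=a; u(20)→5·(20−1)≡17=r; n(13)→5·(13−1)≡8=i; o(14)→5·(14−1)≡13=n; h(7)→5·(7−1)≡4=e (all mod 26).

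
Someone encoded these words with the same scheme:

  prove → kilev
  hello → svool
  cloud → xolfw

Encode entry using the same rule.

vmgib

Each pair mirrors across the alphabet (p↔k, r↔i, o↔l): positions sum to 25. Each letter is replaced by its mirror in the alphabet: a↔z, b↔y, c↔x, and so on (the Atbash cipher).
For entry: e↔v, n↔m, t↔g, r↔i, y↔b.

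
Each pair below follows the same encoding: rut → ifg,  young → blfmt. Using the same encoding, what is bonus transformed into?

Each pair mirrors across the alphabet (r↔i, u↔f, t↔g): positions sum to 25. Letters are reflected about the middle of the alphabet (position → 25−position): Atbash.
Applying it to bonus: b↔y, o↔l, n↔m, u↔f, s↔h.

ylmfh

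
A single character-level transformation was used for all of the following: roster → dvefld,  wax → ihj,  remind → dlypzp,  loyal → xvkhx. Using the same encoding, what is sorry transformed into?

evddk

The shift depends on letter class: consonant r→d is +12, but vowel o→v is +7. Vowels shift forward by 7 and consonants shift forward by 12.
On sorry: s(cons)+12=e, o(vowel)+7=v, r(cons)+12=d, r(cons)+12=d, y(cons)+12=k.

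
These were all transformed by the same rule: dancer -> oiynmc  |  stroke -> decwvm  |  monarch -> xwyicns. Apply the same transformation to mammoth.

xixxwes

The shift depends on letter class: consonant d→o is +11, but vowel a→i is +8. Two shifts are in play — +8 for a/e/i/o/u, +11 for every other letter.
On mammoth: m(cons)+11=x, a(vowel)+8=i, m(cons)+11=x, m(cons)+11=x, o(vowel)+8=w, t(cons)+11=e, h(cons)+11=s.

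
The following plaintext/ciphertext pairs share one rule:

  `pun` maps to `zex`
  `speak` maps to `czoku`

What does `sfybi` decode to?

Every letter moves 10 places later in the alphabet, wrapping around z→a.
Undoing it on sfybi: s−10=i, f−10=v, y−10=o, b−10=r, i−10=y.

ivory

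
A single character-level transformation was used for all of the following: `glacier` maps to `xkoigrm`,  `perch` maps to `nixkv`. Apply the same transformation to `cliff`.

llori

The output letters match the input read backwards, each shifted +6: glacier reversed is reicalg. Read the word backwards and shift each letter +6.
Applying it to cliff: reverse → ffilc; then shift: f+6=l, f+6=l, i+6=o, l+6=r, c+6=i.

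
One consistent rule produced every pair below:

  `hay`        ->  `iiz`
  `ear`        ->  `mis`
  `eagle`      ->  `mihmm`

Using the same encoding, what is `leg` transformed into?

Vowels shift forward by 8 and consonants shift forward by 1.
For leg: l(cons)+1=m, e(vowel)+8=m, g(cons)+1=h.

mmh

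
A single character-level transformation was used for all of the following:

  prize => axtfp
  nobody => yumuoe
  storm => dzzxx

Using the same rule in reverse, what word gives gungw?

vocal

The shifts repeat in a cycle of length 2: positions 0,1,… shift by +11, +6, then the pattern repeats.
Decoding gungw: g−11=v, u−6=o, n−11=c, g−6=a, w−11=l.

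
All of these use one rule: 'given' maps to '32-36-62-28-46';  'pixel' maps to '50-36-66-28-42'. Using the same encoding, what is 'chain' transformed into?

24-34-20-36-46

g(#7)→32 and i(#9)→36: differences scale by 2, so n = 2·pos + 18. The formula is n = 2×(alphabet index, a=1) + 18.
On chain: c=3→24, h=8→34, a=1→20, i=9→36, n=14→46.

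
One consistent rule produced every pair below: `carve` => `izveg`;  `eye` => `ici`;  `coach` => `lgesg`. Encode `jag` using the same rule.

The word is reversed, then every letter is shifted forward by 4.
On jag: reverse → gaj; then shift: g+4=k, a+4=e, j+4=n.

ken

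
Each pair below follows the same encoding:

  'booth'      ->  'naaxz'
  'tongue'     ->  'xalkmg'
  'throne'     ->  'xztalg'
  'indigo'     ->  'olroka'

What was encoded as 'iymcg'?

b(1)→n(13) and o(14)→a(0) fit y≡15x+24 (mod 26); the inverse of 15 mod 26 is 7. Treating letters as 0–25, the rule is x ↦ 15x + 24 (mod 26).
Undoing it on iymcg: i(8)→7·(8−24)≡18=s; y(24)→7·(24−24)≡0=a; m(12)→7·(12−24)≡20=u; c(2)→7·(2−24)≡2=c; g(6)→7·(6−24)≡4=e (all mod 26).

sauce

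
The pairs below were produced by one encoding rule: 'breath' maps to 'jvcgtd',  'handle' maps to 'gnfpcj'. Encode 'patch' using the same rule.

The output letters match the input read backwards, each shifted +2: breath reversed is htaerb. Read the word backwards and shift each letter +2.
On patch: reverse → hctap; then shift: h+2=j, c+2=e, t+2=v, a+2=c, p+2=r.

jevcr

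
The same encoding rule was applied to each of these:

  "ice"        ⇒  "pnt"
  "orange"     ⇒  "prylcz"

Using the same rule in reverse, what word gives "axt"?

imp

Two steps: reverse the string, then apply a Caesar shift of +11.
Decoding axt: shift back: a−11=p, x−11=m, t−11=i → pmi; then reverse → imp.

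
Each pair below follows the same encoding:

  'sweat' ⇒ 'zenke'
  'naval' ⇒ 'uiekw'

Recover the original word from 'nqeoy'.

given

The shift increases by 1 at each position, starting from +7: 7, 8, 9, ….
Decoding nqeoy: n−7=g, q−8=i, e−9=v, o−10=e, y−11=n.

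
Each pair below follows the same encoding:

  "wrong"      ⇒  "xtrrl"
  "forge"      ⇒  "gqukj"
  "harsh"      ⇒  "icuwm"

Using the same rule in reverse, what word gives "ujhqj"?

theme

In wrong: w→x is +1, r→t is +2, o→r is +3, n→r is +4 — the shift increases by 1 each position. Letter i (0-indexed) is shifted by i+1, so successive shifts are 1, 2, 3, ….
Reversing it on ujhqj: u−1=t, j−2=h, h−3=e, q−4=m, j−5=e.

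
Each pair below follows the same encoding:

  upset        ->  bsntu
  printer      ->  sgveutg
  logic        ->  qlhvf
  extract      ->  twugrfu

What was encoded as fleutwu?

u(20)→b(1) and p(15)→s(18) fit y≡7x+17 (mod 26); the inverse of 7 mod 26 is 15. This is an affine cipher: with a=0,…,z=25, each position x becomes (7x+17) mod 26.
Reversing it on fleutwu: f(5)→15·(5−17)≡2=c; l(11)→15·(11−17)≡14=o; e(4)→15·(4−17)≡13=n; u(20)→15·(20−17)≡19=t; t(19)→15·(19−17)≡4=e; w(22)→15·(22−17)≡23=x; u(20)→15·(20−17)≡19=t (all mod 26).

context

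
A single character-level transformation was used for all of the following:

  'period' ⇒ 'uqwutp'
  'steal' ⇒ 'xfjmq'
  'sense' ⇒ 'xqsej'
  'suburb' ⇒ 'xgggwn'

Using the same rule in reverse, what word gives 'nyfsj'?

The shifts repeat in a cycle of length 2: positions 0,1,… shift by +5, +12, then the pattern repeats.
Decoding nyfsj: n−5=i, y−12=m, f−5=a, s−12=g, j−5=e.

image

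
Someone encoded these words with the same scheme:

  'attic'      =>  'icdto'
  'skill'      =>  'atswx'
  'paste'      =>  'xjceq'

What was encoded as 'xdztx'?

In attic: a→i is +8, t→c is +9, t→d is +10, i→t is +11 — the shift increases by 1 each position. The shift increases by 1 at each position, starting from +8: 8, 9, 10, ….
Undoing it on xdztx: x−8=p, d−9=u, z−10=p, t−11=i, x−12=l.

pupil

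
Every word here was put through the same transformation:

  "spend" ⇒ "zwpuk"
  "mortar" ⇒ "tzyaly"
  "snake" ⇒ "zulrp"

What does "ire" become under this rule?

The shift depends on letter class: consonant s→z is +7, but vowel e→p is +11. The rule splits by letter class: vowels +11, consonants +7.
For ire: i(vowel)+11=t, r(cons)+7=y, e(vowel)+11=p.

typ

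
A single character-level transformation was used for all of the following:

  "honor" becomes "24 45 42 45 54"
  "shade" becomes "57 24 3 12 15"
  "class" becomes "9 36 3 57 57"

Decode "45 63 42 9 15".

ounce

The formula is n = 3×(alphabet index, a=1).
Undoing it on 45 63 42 9 15: 45→(45−0)÷3=15=o, 63→(63−0)÷3=21=u, 42→(42−0)÷3=14=n, 9→(9−0)÷3=3=c, 15→(15−0)÷3=5=e.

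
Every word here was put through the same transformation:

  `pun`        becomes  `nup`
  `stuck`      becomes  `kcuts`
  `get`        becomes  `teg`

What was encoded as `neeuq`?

The word is simply reversed.
Reversing it on neeuq: then reverse → queen.

queen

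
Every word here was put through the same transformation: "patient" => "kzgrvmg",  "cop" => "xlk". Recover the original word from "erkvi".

viper

Each pair mirrors across the alphabet (p↔k, a↔z, t↔g): positions sum to 25. Each letter is replaced by its mirror in the alphabet: a↔z, b↔y, c↔x, and so on (the Atbash cipher).
Decoding erkvi: e↔v, r↔i, k↔p, v↔e, i↔r.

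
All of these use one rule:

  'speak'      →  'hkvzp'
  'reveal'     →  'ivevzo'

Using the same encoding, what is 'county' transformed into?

Each pair mirrors across the alphabet (s↔h, p↔k, e↔v): positions sum to 25. This is the alphabet-reversal cipher (Atbash): a becomes z, b becomes y, etc.
Applying it to county: c↔x, o↔l, u↔f, n↔m, t↔g, y↔b.

xlfmgb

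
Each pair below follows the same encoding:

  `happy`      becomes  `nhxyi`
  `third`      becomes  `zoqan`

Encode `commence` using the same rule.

ivuvoyor

In happy: h→n is +6, a→h is +7, p→x is +8, p→y is +9 — the shift increases by 1 each position. The shift increases by 1 at each position, starting from +6: 6, 7, 8, ….
Applying it to commence: c+6=i, o+7=v, m+8=u, m+9=v, e+10=o, n+11=y, c+12=o, e+13=r.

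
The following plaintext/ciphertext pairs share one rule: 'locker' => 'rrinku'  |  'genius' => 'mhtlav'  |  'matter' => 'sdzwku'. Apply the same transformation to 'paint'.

It's a Vigenère-style cipher with numeric key [6,3]: position i shifts by key[i mod 2].
On paint: p+6=v, a+3=d, i+6=o, n+3=q, t+6=z.

vdoqz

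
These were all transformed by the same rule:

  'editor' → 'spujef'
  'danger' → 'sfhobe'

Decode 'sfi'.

her

The output letters match the input read backwards, each shifted +1: editor reversed is rotide. Two steps: reverse the string, then apply a Caesar shift of +1.
Reversing it on sfi: shift back: s−1=r, f−1=e, i−1=h → reh; then reverse → her.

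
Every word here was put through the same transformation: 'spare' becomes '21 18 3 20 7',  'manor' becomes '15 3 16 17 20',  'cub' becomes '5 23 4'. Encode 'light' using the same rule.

Each letter is replaced by its alphabet position (a=1..z=26) + 2.
For light: l=12→14, i=9→11, g=7→9, h=8→10, t=20→22.

14 11 9 10 22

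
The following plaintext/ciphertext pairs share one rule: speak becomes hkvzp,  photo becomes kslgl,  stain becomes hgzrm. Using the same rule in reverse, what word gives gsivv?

three

Each pair mirrors across the alphabet (s↔h, p↔k, e↔v): positions sum to 25. This is the alphabet-reversal cipher (Atbash): a becomes z, b becomes y, etc.
Undoing it on gsivv: g↔t, s↔h, i↔r, v↔e, v↔e.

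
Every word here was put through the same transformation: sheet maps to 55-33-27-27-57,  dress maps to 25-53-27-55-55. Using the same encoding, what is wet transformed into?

s(#19)→55 and h(#8)→33: differences scale by 2, so n = 2·pos + 17. Each letter becomes 2×(its alphabet position, a=1..z=26) + 17.
On wet: w=23→63, e=5→27, t=20→57.

63-27-57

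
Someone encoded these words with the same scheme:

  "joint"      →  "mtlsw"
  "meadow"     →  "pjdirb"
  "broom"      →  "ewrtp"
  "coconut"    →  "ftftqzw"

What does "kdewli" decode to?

Shifts by position in joint: pos 0: j→m (+3), pos 1: o→t (+5), pos 2: i→l (+3), pos 3: n→s (+5) — repeating every 2. It's a Vigenère-style cipher with numeric key [3,5]: position i shifts by key[i mod 2].
Undoing it on kdewli: k−3=h, d−5=y, e−3=b, w−5=r, l−3=i, i−5=d.

hybrid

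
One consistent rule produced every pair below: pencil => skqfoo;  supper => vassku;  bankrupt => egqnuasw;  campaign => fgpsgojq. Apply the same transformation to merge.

The shift depends on letter class: consonant p→s is +3, but vowel e→k is +6. The rule splits by letter class: vowels +6, consonants +3.
For merge: m(cons)+3=p, e(vowel)+6=k, r(cons)+3=u, g(cons)+3=j, e(vowel)+6=k.

pkujk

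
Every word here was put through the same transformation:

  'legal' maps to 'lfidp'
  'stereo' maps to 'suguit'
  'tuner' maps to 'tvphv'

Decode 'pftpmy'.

In legal: l→l is +0, e→f is +1, g→i is +2, a→d is +3 — the shift increases by 1 each position. The shift increases by 1 at each position, starting from +0: 0, 1, 2, ….
Reversing it on pftpmy: p−0=p, f−1=e, t−2=r, p−3=m, m−4=i, y−5=t.

permit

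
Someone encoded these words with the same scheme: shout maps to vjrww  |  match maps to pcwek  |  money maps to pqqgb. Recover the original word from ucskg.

rapid

Shifts by position in shout: pos 0: s→v (+3), pos 1: h→j (+2), pos 2: o→r (+3), pos 3: u→w (+2) — repeating every 2. The shifts repeat in a cycle of length 2: positions 0,1,… shift by +3, +2, then the pattern repeats.
Reversing it on ucskg: u−3=r, c−2=a, s−3=p, k−2=i, g−3=d.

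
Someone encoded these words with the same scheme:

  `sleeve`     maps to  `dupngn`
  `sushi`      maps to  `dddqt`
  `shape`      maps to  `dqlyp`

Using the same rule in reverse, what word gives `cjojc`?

radar

Shifts by position in sleeve: pos 0: s→d (+11), pos 1: l→u (+9), pos 2: e→p (+11), pos 3: e→n (+9) — repeating every 2. A repeating key of period 2 is used — shifts +11, +9 over and over.
Reversing it on cjojc: c−11=r, j−9=a, o−11=d, j−9=a, c−11=r.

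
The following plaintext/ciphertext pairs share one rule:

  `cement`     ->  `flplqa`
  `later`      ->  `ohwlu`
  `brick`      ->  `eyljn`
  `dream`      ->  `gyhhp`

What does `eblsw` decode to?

Shifts by position in cement: pos 0: c→f (+3), pos 1: e→l (+7), pos 2: m→p (+3), pos 3: e→l (+7) — repeating every 2. A repeating key of period 2 is used — shifts +3, +7 over and over.
Undoing it on eblsw: e−3=b, b−7=u, l−3=i, s−7=l, w−3=t.

built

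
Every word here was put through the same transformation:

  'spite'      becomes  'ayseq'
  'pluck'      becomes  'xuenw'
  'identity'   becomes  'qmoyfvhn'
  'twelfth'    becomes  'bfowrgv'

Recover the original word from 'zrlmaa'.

In spite: s→a is +8, p→y is +9, i→s is +10, t→e is +11 — the shift increases by 1 each position. Letter i (0-indexed) is shifted by i+8, so successive shifts are 8, 9, 10, ….
Reversing it on zrlmaa: z−8=r, r−9=i, l−10=b, m−11=b, a−12=o, a−13=n.

ribbon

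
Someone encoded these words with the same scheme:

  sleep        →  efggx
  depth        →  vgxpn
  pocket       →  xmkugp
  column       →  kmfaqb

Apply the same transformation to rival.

s(18)→e(4) and l(11)→f(5) fit y≡11x+14 (mod 26); the inverse of 11 mod 26 is 19. Each letter's alphabet position (a=0..z=25) is mapped through 11·x+14 mod 26 — an affine cipher.
Applying it to rival: r(17)→11·17+14≡19=t; i(8)→11·8+14≡24=y; v(21)→11·21+14≡11=l; a(0)→11·0+14≡14=o; l(11)→11·11+14≡5=f (all mod 26).

tylof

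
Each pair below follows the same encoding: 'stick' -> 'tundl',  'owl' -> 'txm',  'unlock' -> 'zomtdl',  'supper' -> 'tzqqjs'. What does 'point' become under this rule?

Vowels shift forward by 5 and consonants shift forward by 1.
On point: p(cons)+1=q, o(vowel)+5=t, i(vowel)+5=n, n(cons)+1=o, t(cons)+1=u.

qtnou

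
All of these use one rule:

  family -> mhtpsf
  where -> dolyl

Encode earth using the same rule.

This is a Caesar cipher with shift 7.
For earth: e+7=l, a+7=h, r+7=y, t+7=a, h+7=o.

lhyao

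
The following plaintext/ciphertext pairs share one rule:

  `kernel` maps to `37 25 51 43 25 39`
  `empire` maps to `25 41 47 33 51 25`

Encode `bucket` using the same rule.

k(#11)→37 and e(#5)→25: differences scale by 2, so n = 2·pos + 15. Each letter becomes 2×(its alphabet position, a=1..z=26) + 15.
Applying it to bucket: b=2→19, u=21→57, c=3→21, k=11→37, e=5→25, t=20→55.

19 57 21 37 25 55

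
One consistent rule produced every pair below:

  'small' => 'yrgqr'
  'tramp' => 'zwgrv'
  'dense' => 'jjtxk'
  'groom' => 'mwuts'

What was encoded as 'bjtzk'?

venue

Shifts by position in small: pos 0: s→y (+6), pos 1: m→r (+5), pos 2: a→g (+6), pos 3: l→q (+5) — repeating every 2. The shifts repeat in a cycle of length 2: positions 0,1,… shift by +6, +5, then the pattern repeats.
Reversing it on bjtzk: b−6=v, j−5=e, t−6=n, z−5=u, k−6=e.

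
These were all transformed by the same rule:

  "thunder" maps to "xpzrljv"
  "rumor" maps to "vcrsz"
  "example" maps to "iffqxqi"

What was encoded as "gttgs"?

Shifts by position in thunder: pos 0: t→x (+4), pos 1: h→p (+8), pos 2: u→z (+5), pos 3: n→r (+4), pos 4: d→l (+8), pos 5: e→j (+5) — repeating every 3. It's a Vigenère-style cipher with numeric key [4,8,5]: position i shifts by key[i mod 3].
Undoing it on gttgs: g−4=c, t−8=l, t−5=o, g−4=c, s−8=k.

clock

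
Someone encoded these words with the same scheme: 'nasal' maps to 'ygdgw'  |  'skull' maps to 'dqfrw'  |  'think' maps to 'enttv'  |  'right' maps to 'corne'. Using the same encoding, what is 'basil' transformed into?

The shifts repeat in a cycle of length 2: positions 0,1,… shift by +11, +6, then the pattern repeats.
On basil: b+11=m, a+6=g, s+11=d, i+6=o, l+11=w.

mgdow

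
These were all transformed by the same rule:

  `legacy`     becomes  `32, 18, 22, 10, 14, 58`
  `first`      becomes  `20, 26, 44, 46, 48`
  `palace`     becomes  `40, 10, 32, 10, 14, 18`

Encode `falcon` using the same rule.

20, 10, 32, 14, 38, 36

With a=1..z=26, the number is 2·pos + 8.
For falcon: f=6→20, a=1→10, l=12→32, c=3→14, o=15→38, n=14→36.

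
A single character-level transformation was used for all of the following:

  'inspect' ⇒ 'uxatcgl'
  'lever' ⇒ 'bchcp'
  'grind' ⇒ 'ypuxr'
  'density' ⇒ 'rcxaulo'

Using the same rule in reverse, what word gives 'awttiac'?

suppose

i(8)→u(20) and n(13)→x(23) fit y≡11x+10 (mod 26); the inverse of 11 mod 26 is 19. Treating letters as 0–25, the rule is x ↦ 11x + 10 (mod 26).
Decoding awttiac: a(0)→19·(0−10)≡18=s; w(22)→19·(22−10)≡20=u; t(19)→19·(19−10)≡15=p; t(19)→19·(19−10)≡15=p; i(8)→19·(8−10)≡14=o; a(0)→19·(0−10)≡18=s; c(2)→19·(2−10)≡4=e (all mod 26).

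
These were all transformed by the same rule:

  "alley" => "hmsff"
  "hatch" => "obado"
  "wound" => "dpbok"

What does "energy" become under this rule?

lolsnz

Shifts by position in alley: pos 0: a→h (+7), pos 1: l→m (+1), pos 2: l→s (+7), pos 3: e→f (+1) — repeating every 2. The shifts repeat in a cycle of length 2: positions 0,1,… shift by +7, +1, then the pattern repeats.
For energy: e+7=l, n+1=o, e+7=l, r+1=s, g+7=n, y+1=z.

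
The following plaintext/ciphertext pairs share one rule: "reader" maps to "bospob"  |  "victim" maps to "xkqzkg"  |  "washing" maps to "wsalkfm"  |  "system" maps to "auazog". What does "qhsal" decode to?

clash

r(17)→b(1) and e(4)→o(14) fit y≡25x+18 (mod 26); the inverse of 25 mod 26 is 25. This is an affine cipher: with a=0,…,z=25, each position x becomes (25x+18) mod 26.
Reversing it on qhsal: q(16)→25·(16−18)≡2=c; h(7)→25·(7−18)≡11=l; s(18)→25·(18−18)≡0=a; a(0)→25·(0−18)≡18=s; l(11)→25·(11−18)≡7=h (all mod 26).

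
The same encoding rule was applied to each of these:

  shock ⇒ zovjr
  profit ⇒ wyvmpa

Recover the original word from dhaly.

water

This is a Caesar cipher with shift 7.
Undoing it on dhaly: d−7=w, h−7=a, a−7=t, l−7=e, y−7=r.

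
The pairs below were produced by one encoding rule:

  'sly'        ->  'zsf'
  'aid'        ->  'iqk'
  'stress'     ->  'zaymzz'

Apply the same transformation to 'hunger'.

The shift depends on letter class: consonant s→z is +7, but vowel a→i is +8. The rule splits by letter class: vowels +8, consonants +7.
Applying it to hunger: h(cons)+7=o, u(vowel)+8=c, n(cons)+7=u, g(cons)+7=n, e(vowel)+8=m, r(cons)+7=y.

ocunmy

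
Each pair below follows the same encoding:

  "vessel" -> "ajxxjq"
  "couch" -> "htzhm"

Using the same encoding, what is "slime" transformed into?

Compare letters: v→a is +5, e→j is +5, s→x is +5 — a constant shift. It's a constant shift of +5 (ROT5).
Applying it to slime: s+5=x, l+5=q, i+5=n, m+5=r, e+5=j.

xqnrj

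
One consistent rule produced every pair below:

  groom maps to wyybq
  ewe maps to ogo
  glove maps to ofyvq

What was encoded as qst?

jig

The output letters match the input read backwards, each shifted +10: groom reversed is moorg. Read the word backwards and shift each letter +10.
Decoding qst: shift back: q−10=g, s−10=i, t−10=j → gij; then reverse → jig.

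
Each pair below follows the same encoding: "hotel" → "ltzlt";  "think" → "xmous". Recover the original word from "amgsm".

whale

Letter i (0-indexed) is shifted by i+4, so successive shifts are 4, 5, 6, ….
Undoing it on amgsm: a−4=w, m−5=h, g−6=a, s−7=l, m−8=e.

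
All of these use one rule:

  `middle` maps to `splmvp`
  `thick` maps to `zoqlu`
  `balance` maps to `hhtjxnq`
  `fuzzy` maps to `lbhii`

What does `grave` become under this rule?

In middle: m→s is +6, i→p is +7, d→l is +8, d→m is +9 — the shift increases by 1 each position. Letter i (0-indexed) is shifted by i+6, so successive shifts are 6, 7, 8, ….
Applying it to grave: g+6=m, r+7=y, a+8=i, v+9=e, e+10=o.

myieo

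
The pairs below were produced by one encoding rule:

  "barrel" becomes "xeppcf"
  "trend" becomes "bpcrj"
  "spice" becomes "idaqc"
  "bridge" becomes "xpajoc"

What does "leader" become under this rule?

b(1)→x(23) and a(0)→e(4) fit y≡19x+4 (mod 26); the inverse of 19 mod 26 is 11. Each letter's alphabet position (a=0..z=25) is mapped through 19·x+4 mod 26 — an affine cipher.
For leader: l(11)→19·11+4≡5=f; e(4)→19·4+4≡2=c; a(0)→19·0+4≡4=e; d(3)→19·3+4≡9=j; e(4)→19·4+4≡2=c; r(17)→19·17+4≡15=p (all mod 26).

fcejcp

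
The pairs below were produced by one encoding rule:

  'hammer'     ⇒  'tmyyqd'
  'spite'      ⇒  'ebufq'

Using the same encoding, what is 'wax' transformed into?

This is a Caesar cipher with shift 12.
Applying it to wax: w+12=i, a+12=m, x+12=j.

imj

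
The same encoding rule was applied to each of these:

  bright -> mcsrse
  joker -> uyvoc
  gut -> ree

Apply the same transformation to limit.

The rule splits by letter class: vowels +10, consonants +11.
For limit: l(cons)+11=w, i(vowel)+10=s, m(cons)+11=x, i(vowel)+10=s, t(cons)+11=e.

wsxse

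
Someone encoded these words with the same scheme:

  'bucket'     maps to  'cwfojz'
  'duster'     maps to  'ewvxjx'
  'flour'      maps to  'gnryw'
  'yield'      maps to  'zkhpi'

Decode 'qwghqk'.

puddle

In bucket: b→c is +1, u→w is +2, c→f is +3, k→o is +4 — the shift increases by 1 each position. Each letter shifts forward by (position + 1), i.e. 1, 2, 3, … — the shift grows by one for each successive letter.
Decoding qwghqk: q−1=p, w−2=u, g−3=d, h−4=d, q−5=l, k−6=e.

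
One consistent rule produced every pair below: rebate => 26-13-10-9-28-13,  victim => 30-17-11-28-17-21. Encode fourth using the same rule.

14-23-29-26-28-16

r is letter #18 and maps to 26: an offset of 8. Each letter is replaced by its alphabet position (a=1..z=26) + 8.
For fourth: f=6→14, o=15→23, u=21→29, r=18→26, t=20→28, h=8→16.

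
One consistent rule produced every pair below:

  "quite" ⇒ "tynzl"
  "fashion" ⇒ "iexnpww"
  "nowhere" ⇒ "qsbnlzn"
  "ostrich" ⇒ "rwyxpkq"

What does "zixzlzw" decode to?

western

Letter i (0-indexed) is shifted by i+3, so successive shifts are 3, 4, 5, ….
Decoding zixzlzw: z−3=w, i−4=e, x−5=s, z−6=t, l−7=e, z−8=r, w−9=n.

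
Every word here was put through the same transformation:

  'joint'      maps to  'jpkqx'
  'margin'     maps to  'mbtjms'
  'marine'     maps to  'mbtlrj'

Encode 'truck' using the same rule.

Each letter shifts forward by its position index (0, 1, 2, …) — the shift grows by one for each successive letter.
For truck: t+0=t, r+1=s, u+2=w, c+3=f, k+4=o.

tswfo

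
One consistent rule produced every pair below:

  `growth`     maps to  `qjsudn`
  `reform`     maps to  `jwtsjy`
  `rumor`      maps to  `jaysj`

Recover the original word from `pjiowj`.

prayer

g(6)→q(16) and r(17)→j(9) fit y≡23x+8 (mod 26); the inverse of 23 mod 26 is 17. Treating letters as 0–25, the rule is x ↦ 23x + 8 (mod 26).
Reversing it on pjiowj: p(15)→17·(15−8)≡15=p; j(9)→17·(9−8)≡17=r; i(8)→17·(8−8)≡0=a; o(14)→17·(14−8)≡24=y; w(22)→17·(22−8)≡4=e; j(9)→17·(9−8)≡17=r (all mod 26).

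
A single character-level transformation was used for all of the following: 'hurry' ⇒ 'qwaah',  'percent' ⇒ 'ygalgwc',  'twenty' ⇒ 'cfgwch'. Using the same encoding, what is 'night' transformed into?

The shift depends on letter class: consonant h→q is +9, but vowel u→w is +2. Vowels shift forward by 2 and consonants shift forward by 9.
For night: n(cons)+9=w, i(vowel)+2=k, g(cons)+9=p, h(cons)+9=q, t(cons)+9=c.

wkpqc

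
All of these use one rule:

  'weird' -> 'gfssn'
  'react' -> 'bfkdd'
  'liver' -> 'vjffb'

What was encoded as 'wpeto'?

It's a Vigenère-style cipher with numeric key [10,1]: position i shifts by key[i mod 2].
Reversing it on wpeto: w−10=m, p−1=o, e−10=u, t−1=s, o−10=e.

mouse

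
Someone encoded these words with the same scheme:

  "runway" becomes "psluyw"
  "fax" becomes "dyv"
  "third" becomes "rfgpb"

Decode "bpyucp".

It's a constant shift of +24 (ROT24).
Decoding bpyucp: b−24=d, p−24=r, y−24=a, u−24=w, c−24=e, p−24=r.

drawer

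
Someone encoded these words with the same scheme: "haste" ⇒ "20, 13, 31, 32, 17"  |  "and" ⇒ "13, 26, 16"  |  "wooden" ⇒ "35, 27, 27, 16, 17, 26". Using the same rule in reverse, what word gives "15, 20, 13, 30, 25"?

h is letter #8 and maps to 20: an offset of 12. The number is (letter's place in the alphabet, a=1) + 12.
Decoding 15, 20, 13, 30, 25: 15→(15−12)÷1=3=c, 20→(20−12)÷1=8=h, 13→(13−12)÷1=1=a, 30→(30−12)÷1=18=r, 25→(25−12)÷1=13=m.

charm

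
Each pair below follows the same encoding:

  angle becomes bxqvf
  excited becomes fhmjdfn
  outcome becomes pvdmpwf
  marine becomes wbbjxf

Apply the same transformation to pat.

Vowels shift forward by 1 and consonants shift forward by 10.
Applying it to pat: p(cons)+10=z, a(vowel)+1=b, t(cons)+10=d.

zbd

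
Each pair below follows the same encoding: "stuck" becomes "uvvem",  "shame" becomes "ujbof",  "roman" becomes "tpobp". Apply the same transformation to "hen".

The shift depends on letter class: consonant s→u is +2, but vowel u→v is +1. The rule splits by letter class: vowels +1, consonants +2.
On hen: h(cons)+2=j, e(vowel)+1=f, n(cons)+2=p.

jfp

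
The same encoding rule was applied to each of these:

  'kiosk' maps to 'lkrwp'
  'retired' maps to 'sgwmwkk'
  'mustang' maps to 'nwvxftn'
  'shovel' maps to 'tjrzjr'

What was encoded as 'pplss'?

onion

In kiosk: k→l is +1, i→k is +2, o→r is +3, s→w is +4 — the shift increases by 1 each position. Each letter shifts forward by (position + 1), i.e. 1, 2, 3, … — the shift grows by one for each successive letter.
Decoding pplss: p−1=o, p−2=n, l−3=i, s−4=o, s−5=n.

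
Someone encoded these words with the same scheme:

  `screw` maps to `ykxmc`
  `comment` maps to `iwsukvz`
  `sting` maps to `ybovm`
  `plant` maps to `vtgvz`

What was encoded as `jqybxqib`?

district

Shifts by position in screw: pos 0: s→y (+6), pos 1: c→k (+8), pos 2: r→x (+6), pos 3: e→m (+8) — repeating every 2. A repeating key of period 2 is used — shifts +6, +8 over and over.
Undoing it on jqybxqib: j−6=d, q−8=i, y−6=s, b−8=t, x−6=r, q−8=i, i−6=c, b−8=t.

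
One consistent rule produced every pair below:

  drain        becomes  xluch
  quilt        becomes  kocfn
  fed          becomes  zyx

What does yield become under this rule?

Compare letters: d→x is +20, r→l is +20, a→u is +20 — a constant shift. Each letter is shifted forward by 20 in the alphabet (a Caesar shift of +20).
On yield: y+20=s, i+20=c, e+20=y, l+20=f, d+20=x.

scyfx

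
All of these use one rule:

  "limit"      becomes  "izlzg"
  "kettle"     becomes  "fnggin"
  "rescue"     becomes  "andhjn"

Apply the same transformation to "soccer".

l(11)→i(8) and i(8)→z(25) fit y≡3x+1 (mod 26); the inverse of 3 mod 26 is 9. Treating letters as 0–25, the rule is x ↦ 3x + 1 (mod 26).
For soccer: s(18)→3·18+1≡3=d; o(14)→3·14+1≡17=r; c(2)→3·2+1≡7=h; c(2)→3·2+1≡7=h; e(4)→3·4+1≡13=n; r(17)→3·17+1≡0=a (all mod 26).

drhhna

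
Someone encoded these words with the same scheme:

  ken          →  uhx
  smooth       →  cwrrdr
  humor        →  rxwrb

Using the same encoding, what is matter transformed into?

wdddhb

The shift depends on letter class: consonant k→u is +10, but vowel e→h is +3. The rule splits by letter class: vowels +3, consonants +10.
For matter: m(cons)+10=w, a(vowel)+3=d, t(cons)+10=d, t(cons)+10=d, e(vowel)+3=h, r(cons)+10=b.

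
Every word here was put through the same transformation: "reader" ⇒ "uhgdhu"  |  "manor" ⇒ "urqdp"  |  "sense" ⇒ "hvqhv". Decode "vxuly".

virus

The output letters match the input read backwards, each shifted +3: reader reversed is redaer. Two steps: reverse the string, then apply a Caesar shift of +3.
Reversing it on vxuly: shift back: v−3=s, x−3=u, u−3=r, l−3=i, y−3=v → suriv; then reverse → virus.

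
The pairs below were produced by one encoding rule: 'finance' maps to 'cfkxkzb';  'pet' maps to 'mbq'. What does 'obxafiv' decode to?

readily

Compare letters: f→c is +23, i→f is +23, n→k is +23 — a constant shift. It's a constant shift of +23 (ROT23).
Reversing it on obxafiv: o−23=r, b−23=e, x−23=a, a−23=d, f−23=i, i−23=l, v−23=y.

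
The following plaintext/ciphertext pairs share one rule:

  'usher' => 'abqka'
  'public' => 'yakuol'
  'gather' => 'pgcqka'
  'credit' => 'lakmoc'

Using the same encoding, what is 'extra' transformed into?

The shift depends on letter class: consonant s→b is +9, but vowel u→a is +6. Vowels shift forward by 6 and consonants shift forward by 9.
For extra: e(vowel)+6=k, x(cons)+9=g, t(cons)+9=c, r(cons)+9=a, a(vowel)+6=g.

kgcag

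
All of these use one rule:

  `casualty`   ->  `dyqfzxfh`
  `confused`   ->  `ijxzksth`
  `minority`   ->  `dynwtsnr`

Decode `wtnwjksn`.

The output letters match the input read backwards, each shifted +5: casualty reversed is ytlausac. The word is reversed, then every letter is shifted forward by 5.
Reversing it on wtnwjksn: shift back: w−5=r, t−5=o, n−5=i, w−5=r, j−5=e, k−5=f, s−5=n, n−5=i → roirefni; then reverse → inferior.

inferior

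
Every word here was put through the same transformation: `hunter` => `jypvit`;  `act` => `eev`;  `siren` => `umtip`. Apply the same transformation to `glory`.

insta

Two shifts are in play — +4 for a/e/i/o/u, +2 for every other letter.
On glory: g(cons)+2=i, l(cons)+2=n, o(vowel)+4=s, r(cons)+2=t, y(cons)+2=a.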